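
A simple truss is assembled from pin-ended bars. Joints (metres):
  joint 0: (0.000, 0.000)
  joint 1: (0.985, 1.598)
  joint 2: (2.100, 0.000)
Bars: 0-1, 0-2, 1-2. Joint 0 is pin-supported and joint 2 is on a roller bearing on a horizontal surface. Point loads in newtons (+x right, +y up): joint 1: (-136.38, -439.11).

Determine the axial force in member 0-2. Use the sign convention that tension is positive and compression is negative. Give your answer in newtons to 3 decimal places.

N=3 nodes, M=3 members, R=3 reactions → 2N=6, M+R=6
member 0 (0-1): L=1.8772, (cx,cy)=(0.5247,0.8513)
member 1 (0-2): L=2.1000, (cx,cy)=(1.0000,0.0000)
member 2 (1-2): L=1.9485, (cx,cy)=(0.5722,-0.8201)
solve A·x = −loads:
  F[0-1] = -395.7894 N (compression)
  F[0-2] = +71.2992 N (tension)
  F[1-2] = -124.6006 N (compression)
  Rx@0 = +136.3800 N
  Ry@0 = +336.9252 N
  Ry@2 = +102.1848 N

71.299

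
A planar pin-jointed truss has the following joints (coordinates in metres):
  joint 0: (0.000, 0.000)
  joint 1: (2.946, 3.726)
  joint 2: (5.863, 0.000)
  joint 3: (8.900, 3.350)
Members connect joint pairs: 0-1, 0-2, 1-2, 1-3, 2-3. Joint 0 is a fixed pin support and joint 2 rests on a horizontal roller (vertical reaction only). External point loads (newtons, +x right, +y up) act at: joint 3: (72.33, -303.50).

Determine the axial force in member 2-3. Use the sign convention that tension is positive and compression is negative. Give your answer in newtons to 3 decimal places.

N=4 nodes, M=5 members, R=3 reactions → 2N=8, M+R=8
member 0 (0-1): L=4.7499, (cx,cy)=(0.6202,0.7844)
member 1 (0-2): L=5.8630, (cx,cy)=(1.0000,0.0000)
member 2 (1-2): L=4.7320, (cx,cy)=(0.6164,-0.7874)
member 3 (1-3): L=5.9659, (cx,cy)=(0.9980,-0.0630)
member 4 (2-3): L=4.5217, (cx,cy)=(0.6716,0.7409)
solve A·x = −loads:
  F[0-1] = +253.0999 N (tension)
  F[0-2] = -84.6470 N (compression)
  F[1-2] = -278.5032 N (compression)
  F[1-3] = +329.3120 N (tension)
  F[2-3] = -381.6392 N (compression)
  Rx@0 = -72.3300 N
  Ry@0 = -198.5391 N
  Ry@2 = +502.0391 N

-381.639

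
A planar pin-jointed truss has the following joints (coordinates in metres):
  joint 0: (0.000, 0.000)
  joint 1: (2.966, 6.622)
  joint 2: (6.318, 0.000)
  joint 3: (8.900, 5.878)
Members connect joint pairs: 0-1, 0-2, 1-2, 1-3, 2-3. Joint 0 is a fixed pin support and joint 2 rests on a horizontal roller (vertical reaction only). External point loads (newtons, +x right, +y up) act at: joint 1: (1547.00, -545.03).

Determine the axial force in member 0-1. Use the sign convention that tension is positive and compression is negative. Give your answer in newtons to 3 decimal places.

N=4 nodes, M=5 members, R=3 reactions → 2N=8, M+R=8
member 0 (0-1): L=7.2559, (cx,cy)=(0.4088,0.9126)
member 1 (0-2): L=6.3180, (cx,cy)=(1.0000,0.0000)
member 2 (1-2): L=7.4220, (cx,cy)=(0.4516,-0.8922)
member 3 (1-3): L=5.9805, (cx,cy)=(0.9922,-0.1244)
member 4 (2-3): L=6.4201, (cx,cy)=(0.4022,0.9156)
solve A·x = −loads:
  F[0-1] = +1459.8048 N (tension)
  F[0-2] = +950.2742 N (tension)
  F[1-2] = -2104.1110 N (compression)
  F[1-3] = -0.0000 N (tension)
  F[2-3] = +0.0000 N (tension)
  Rx@0 = -1547.0000 N
  Ry@0 = -1332.2718 N
  Ry@2 = +1877.3018 N

1459.805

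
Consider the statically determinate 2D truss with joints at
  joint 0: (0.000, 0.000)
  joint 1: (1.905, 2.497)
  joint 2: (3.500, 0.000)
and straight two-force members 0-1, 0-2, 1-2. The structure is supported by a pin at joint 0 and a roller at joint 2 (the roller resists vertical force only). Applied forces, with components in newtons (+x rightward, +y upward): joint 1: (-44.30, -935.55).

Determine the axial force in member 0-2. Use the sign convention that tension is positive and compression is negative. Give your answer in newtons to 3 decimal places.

N=3 nodes, M=3 members, R=3 reactions → 2N=6, M+R=6
member 0 (0-1): L=3.1407, (cx,cy)=(0.6066,0.7950)
member 1 (0-2): L=3.5000, (cx,cy)=(1.0000,0.0000)
member 2 (1-2): L=2.9629, (cx,cy)=(0.5383,-0.8427)
solve A·x = −loads:
  F[0-1] = -576.0037 N (compression)
  F[0-2] = +305.0759 N (tension)
  F[1-2] = -566.7227 N (compression)
  Rx@0 = +44.3000 N
  Ry@0 = +457.9484 N
  Ry@2 = +477.6016 N

305.076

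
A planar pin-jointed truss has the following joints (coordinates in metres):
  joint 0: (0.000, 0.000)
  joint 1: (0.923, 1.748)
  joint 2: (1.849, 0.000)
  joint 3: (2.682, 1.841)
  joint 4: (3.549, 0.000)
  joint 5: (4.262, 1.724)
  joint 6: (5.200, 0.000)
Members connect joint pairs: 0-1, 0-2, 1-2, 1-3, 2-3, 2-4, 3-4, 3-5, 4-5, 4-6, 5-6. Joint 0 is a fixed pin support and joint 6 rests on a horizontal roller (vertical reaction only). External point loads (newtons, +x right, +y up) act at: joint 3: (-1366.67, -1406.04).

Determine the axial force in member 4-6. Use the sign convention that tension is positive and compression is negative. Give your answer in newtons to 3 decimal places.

131.308

N=7 nodes, M=11 members, R=3 reactions → 2N=14, M+R=14
member 0 (0-1): L=1.9767, (cx,cy)=(0.4669,0.8843)
member 1 (0-2): L=1.8490, (cx,cy)=(1.0000,0.0000)
member 2 (1-2): L=1.9781, (cx,cy)=(0.4681,-0.8837)
member 3 (1-3): L=1.7615, (cx,cy)=(0.9986,0.0528)
member 4 (2-3): L=2.0207, (cx,cy)=(0.4122,0.9111)
member 5 (2-4): L=1.7000, (cx,cy)=(1.0000,0.0000)
member 6 (3-4): L=2.0349, (cx,cy)=(0.4261,-0.9047)
member 7 (3-5): L=1.5843, (cx,cy)=(0.9973,-0.0738)
member 8 (4-5): L=1.8656, (cx,cy)=(0.3822,0.9241)
member 9 (4-6): L=1.6510, (cx,cy)=(1.0000,0.0000)
member 10 (5-6): L=1.9627, (cx,cy)=(0.4779,-0.8784)
solve A·x = −loads:
  F[0-1] = -1317.1008 N (compression)
  F[0-2] = -751.6703 N (compression)
  F[1-2] = +1246.3314 N (tension)
  F[1-3] = -1200.1062 N (compression)
  F[2-3] = -1208.8324 N (compression)
  F[2-4] = +330.0870 N (tension)
  F[3-4] = -248.4066 N (compression)
  F[3-5] = -224.8656 N (compression)
  F[4-5] = +243.1936 N (tension)
  F[4-6] = +131.3083 N (tension)
  F[5-6] = -274.7473 N (compression)
  Rx@0 = +1366.6700 N
  Ry@0 = +1164.7016 N
  Ry@6 = +241.3384 N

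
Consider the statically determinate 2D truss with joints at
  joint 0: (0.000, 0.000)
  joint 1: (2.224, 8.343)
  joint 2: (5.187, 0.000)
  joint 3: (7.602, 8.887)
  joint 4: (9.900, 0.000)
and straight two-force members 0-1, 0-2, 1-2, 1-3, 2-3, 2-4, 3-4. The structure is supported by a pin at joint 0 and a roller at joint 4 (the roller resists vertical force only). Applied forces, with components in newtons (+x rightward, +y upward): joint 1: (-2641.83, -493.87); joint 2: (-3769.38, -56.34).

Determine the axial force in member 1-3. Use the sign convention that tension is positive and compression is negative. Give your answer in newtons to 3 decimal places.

N=5 nodes, M=7 members, R=3 reactions → 2N=10, M+R=10
member 0 (0-1): L=8.6343, (cx,cy)=(0.2576,0.9663)
member 1 (0-2): L=5.1870, (cx,cy)=(1.0000,0.0000)
member 2 (1-2): L=8.8535, (cx,cy)=(0.3347,-0.9423)
member 3 (1-3): L=5.4054, (cx,cy)=(0.9949,0.1006)
member 4 (2-3): L=9.2093, (cx,cy)=(0.2622,0.9650)
member 5 (2-4): L=4.7130, (cx,cy)=(1.0000,0.0000)
member 6 (3-4): L=9.1793, (cx,cy)=(0.2503,-0.9682)
solve A·x = −loads:
  F[0-1] = -2728.1402 N (compression)
  F[0-2] = -5708.5062 N (compression)
  F[1-2] = +2395.4035 N (tension)
  F[1-3] = +1143.2639 N (tension)
  F[2-3] = -2280.7518 N (compression)
  F[2-4] = -539.3660 N (compression)
  F[3-4] = +2154.4837 N (tension)
  Rx@0 = +6411.2100 N
  Ry@0 = +2636.0873 N
  Ry@4 = -2085.8773 N

1143.264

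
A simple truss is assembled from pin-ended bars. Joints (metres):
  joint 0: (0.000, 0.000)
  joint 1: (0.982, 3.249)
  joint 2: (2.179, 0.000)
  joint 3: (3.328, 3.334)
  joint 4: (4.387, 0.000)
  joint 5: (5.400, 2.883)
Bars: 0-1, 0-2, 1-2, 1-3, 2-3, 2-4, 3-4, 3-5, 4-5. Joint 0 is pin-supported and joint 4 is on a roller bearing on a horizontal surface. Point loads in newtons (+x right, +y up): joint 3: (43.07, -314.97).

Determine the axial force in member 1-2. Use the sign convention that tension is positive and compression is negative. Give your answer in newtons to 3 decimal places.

45.039

N=6 nodes, M=9 members, R=3 reactions → 2N=12, M+R=12
member 0 (0-1): L=3.3942, (cx,cy)=(0.2893,0.9572)
member 1 (0-2): L=2.1790, (cx,cy)=(1.0000,0.0000)
member 2 (1-2): L=3.4625, (cx,cy)=(0.3457,-0.9383)
member 3 (1-3): L=2.3475, (cx,cy)=(0.9993,0.0362)
member 4 (2-3): L=3.5264, (cx,cy)=(0.3258,0.9454)
member 5 (2-4): L=2.2080, (cx,cy)=(1.0000,0.0000)
member 6 (3-4): L=3.4981, (cx,cy)=(0.3027,-0.9531)
member 7 (3-5): L=2.1205, (cx,cy)=(0.9771,-0.2127)
member 8 (4-5): L=3.0558, (cx,cy)=(0.3315,0.9435)
solve A·x = −loads:
  F[0-1] = -45.2348 N (compression)
  F[0-2] = +56.1573 N (tension)
  F[1-2] = +45.0388 N (tension)
  F[1-3] = -28.6763 N (compression)
  F[2-3] = -44.7012 N (compression)
  F[2-4] = +86.2922 N (tension)
  F[3-4] = -285.0453 N (compression)
  F[3-5] = -0.0000 N (compression)
  F[4-5] = +0.0000 N (tension)
  Rx@0 = -43.0700 N
  Ry@0 = +43.3002 N
  Ry@4 = +271.6698 N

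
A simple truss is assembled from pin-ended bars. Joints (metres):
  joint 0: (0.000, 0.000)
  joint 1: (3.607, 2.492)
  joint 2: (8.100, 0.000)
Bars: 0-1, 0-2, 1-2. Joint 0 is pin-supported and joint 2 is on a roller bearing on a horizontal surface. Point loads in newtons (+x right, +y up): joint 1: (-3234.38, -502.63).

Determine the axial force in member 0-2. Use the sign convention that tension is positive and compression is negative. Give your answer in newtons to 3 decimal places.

-1390.532

N=3 nodes, M=3 members, R=3 reactions → 2N=6, M+R=6
member 0 (0-1): L=4.3841, (cx,cy)=(0.8227,0.5684)
member 1 (0-2): L=8.1000, (cx,cy)=(1.0000,0.0000)
member 2 (1-2): L=5.1378, (cx,cy)=(0.8745,-0.4850)
solve A·x = −loads:
  F[0-1] = -2241.1010 N (compression)
  F[0-2] = -1390.5321 N (compression)
  F[1-2] = +1590.0941 N (tension)
  Rx@0 = +3234.3800 N
  Ry@0 = +1273.8755 N
  Ry@2 = -771.2455 N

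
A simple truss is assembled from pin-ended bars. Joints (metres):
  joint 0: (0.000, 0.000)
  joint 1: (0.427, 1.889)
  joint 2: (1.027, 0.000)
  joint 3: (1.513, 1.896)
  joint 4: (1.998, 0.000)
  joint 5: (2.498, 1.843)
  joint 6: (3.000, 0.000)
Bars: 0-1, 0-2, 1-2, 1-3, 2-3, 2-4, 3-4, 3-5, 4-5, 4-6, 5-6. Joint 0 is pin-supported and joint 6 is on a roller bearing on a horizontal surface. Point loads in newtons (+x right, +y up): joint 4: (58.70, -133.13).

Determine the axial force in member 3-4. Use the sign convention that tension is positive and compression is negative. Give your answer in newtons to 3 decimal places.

48.536

N=7 nodes, M=11 members, R=3 reactions → 2N=14, M+R=14
member 0 (0-1): L=1.9367, (cx,cy)=(0.2205,0.9754)
member 1 (0-2): L=1.0270, (cx,cy)=(1.0000,0.0000)
member 2 (1-2): L=1.9820, (cx,cy)=(0.3027,-0.9531)
member 3 (1-3): L=1.0860, (cx,cy)=(1.0000,0.0064)
member 4 (2-3): L=1.9573, (cx,cy)=(0.2483,0.9687)
member 5 (2-4): L=0.9710, (cx,cy)=(1.0000,0.0000)
member 6 (3-4): L=1.9570, (cx,cy)=(0.2478,-0.9688)
member 7 (3-5): L=0.9864, (cx,cy)=(0.9986,-0.0537)
member 8 (4-5): L=1.9096, (cx,cy)=(0.2618,0.9651)
member 9 (4-6): L=1.0020, (cx,cy)=(1.0000,0.0000)
member 10 (5-6): L=1.9101, (cx,cy)=(0.2628,-0.9648)
solve A·x = −loads:
  F[0-1] = -45.5873 N (compression)
  F[0-2] = +68.7512 N (tension)
  F[1-2] = +46.4914 N (tension)
  F[1-3] = -24.1258 N (compression)
  F[2-3] = -45.7424 N (compression)
  F[2-4] = +94.1832 N (tension)
  F[3-4] = +48.5359 N (tension)
  F[3-5] = -47.5802 N (compression)
  F[4-5] = +89.2207 N (tension)
  F[4-6] = +24.1506 N (tension)
  F[5-6] = -91.8948 N (compression)
  Rx@0 = -58.7000 N
  Ry@0 = +44.4654 N
  Ry@6 = +88.6646 N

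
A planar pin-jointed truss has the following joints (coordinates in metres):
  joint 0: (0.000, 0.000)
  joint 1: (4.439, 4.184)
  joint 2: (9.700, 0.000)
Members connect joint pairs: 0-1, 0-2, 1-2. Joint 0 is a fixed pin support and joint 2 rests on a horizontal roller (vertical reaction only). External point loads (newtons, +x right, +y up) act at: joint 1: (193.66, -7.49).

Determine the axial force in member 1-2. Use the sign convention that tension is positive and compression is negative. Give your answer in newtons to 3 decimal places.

N=3 nodes, M=3 members, R=3 reactions → 2N=6, M+R=6
member 0 (0-1): L=6.1000, (cx,cy)=(0.7277,0.6859)
member 1 (0-2): L=9.7000, (cx,cy)=(1.0000,0.0000)
member 2 (1-2): L=6.7219, (cx,cy)=(0.7827,-0.6224)
solve A·x = −loads:
  F[0-1] = +115.8644 N (tension)
  F[0-2] = +109.3455 N (tension)
  F[1-2] = -139.7092 N (compression)
  Rx@0 = -193.6600 N
  Ry@0 = -79.4710 N
  Ry@2 = +86.9610 N

-139.709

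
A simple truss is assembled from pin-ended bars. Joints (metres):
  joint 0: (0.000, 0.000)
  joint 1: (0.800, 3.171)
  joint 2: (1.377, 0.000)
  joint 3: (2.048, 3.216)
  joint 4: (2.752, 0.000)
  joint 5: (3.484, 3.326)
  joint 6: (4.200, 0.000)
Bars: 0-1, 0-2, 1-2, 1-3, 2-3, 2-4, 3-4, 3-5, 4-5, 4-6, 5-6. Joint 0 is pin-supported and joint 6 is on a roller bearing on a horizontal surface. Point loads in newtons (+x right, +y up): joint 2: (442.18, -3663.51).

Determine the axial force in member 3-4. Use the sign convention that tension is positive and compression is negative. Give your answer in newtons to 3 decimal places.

-1271.257

N=7 nodes, M=11 members, R=3 reactions → 2N=14, M+R=14
member 0 (0-1): L=3.2704, (cx,cy)=(0.2446,0.9696)
member 1 (0-2): L=1.3770, (cx,cy)=(1.0000,0.0000)
member 2 (1-2): L=3.2231, (cx,cy)=(0.1790,-0.9838)
member 3 (1-3): L=1.2488, (cx,cy)=(0.9994,0.0360)
member 4 (2-3): L=3.2853, (cx,cy)=(0.2042,0.9789)
member 5 (2-4): L=1.3750, (cx,cy)=(1.0000,0.0000)
member 6 (3-4): L=3.2922, (cx,cy)=(0.2138,-0.9769)
member 7 (3-5): L=1.4402, (cx,cy)=(0.9971,0.0764)
member 8 (4-5): L=3.4056, (cx,cy)=(0.2149,0.9766)
member 9 (4-6): L=1.4480, (cx,cy)=(1.0000,0.0000)
member 10 (5-6): L=3.4022, (cx,cy)=(0.2105,-0.9776)
solve A·x = −loads:
  F[0-1] = -2539.5573 N (compression)
  F[0-2] = +1063.4104 N (tension)
  F[1-2] = +2463.9013 N (tension)
  F[1-3] = -1063.0132 N (compression)
  F[2-3] = +1266.1028 N (tension)
  F[2-4] = +803.7264 N (tension)
  F[3-4] = -1271.2570 N (compression)
  F[3-5] = -533.4367 N (compression)
  F[4-5] = +1271.5709 N (tension)
  F[4-6] = +258.5668 N (tension)
  F[5-6] = -1228.6240 N (compression)
  Rx@0 = -442.1800 N
  Ry@0 = +2462.4021 N
  Ry@6 = +1201.1079 N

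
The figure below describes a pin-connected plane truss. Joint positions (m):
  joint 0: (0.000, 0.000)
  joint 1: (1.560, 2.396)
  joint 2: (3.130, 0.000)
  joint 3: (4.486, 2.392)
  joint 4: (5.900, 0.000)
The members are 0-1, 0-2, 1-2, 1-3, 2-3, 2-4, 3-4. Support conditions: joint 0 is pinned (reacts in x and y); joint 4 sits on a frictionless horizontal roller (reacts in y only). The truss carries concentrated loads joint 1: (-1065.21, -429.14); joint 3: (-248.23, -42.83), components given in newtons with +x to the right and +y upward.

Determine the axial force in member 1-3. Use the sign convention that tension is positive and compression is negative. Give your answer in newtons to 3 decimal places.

224.252

N=5 nodes, M=7 members, R=3 reactions → 2N=10, M+R=10
member 0 (0-1): L=2.8591, (cx,cy)=(0.5456,0.8380)
member 1 (0-2): L=3.1300, (cx,cy)=(1.0000,0.0000)
member 2 (1-2): L=2.8646, (cx,cy)=(0.5481,-0.8364)
member 3 (1-3): L=2.9260, (cx,cy)=(1.0000,-0.0014)
member 4 (2-3): L=2.7496, (cx,cy)=(0.4932,0.8699)
member 5 (2-4): L=2.7700, (cx,cy)=(1.0000,0.0000)
member 6 (3-4): L=2.7787, (cx,cy)=(0.5089,-0.8608)
solve A·x = −loads:
  F[0-1] = -1025.2154 N (compression)
  F[0-2] = -754.0543 N (compression)
  F[1-2] = +513.7471 N (tension)
  F[1-3] = +224.2516 N (tension)
  F[2-3] = -493.9571 N (compression)
  F[2-4] = -228.8818 N (compression)
  F[3-4] = +449.7803 N (tension)
  Rx@0 = +1313.4400 N
  Ry@0 = +859.1591 N
  Ry@4 = -387.1891 N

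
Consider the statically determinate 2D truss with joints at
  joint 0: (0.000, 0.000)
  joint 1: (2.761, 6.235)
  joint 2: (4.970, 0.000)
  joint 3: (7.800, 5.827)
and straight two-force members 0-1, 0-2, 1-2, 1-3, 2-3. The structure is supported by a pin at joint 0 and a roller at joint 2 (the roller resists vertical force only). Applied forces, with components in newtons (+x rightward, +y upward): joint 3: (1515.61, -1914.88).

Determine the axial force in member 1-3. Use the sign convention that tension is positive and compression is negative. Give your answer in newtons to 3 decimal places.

N=4 nodes, M=5 members, R=3 reactions → 2N=8, M+R=8
member 0 (0-1): L=6.8190, (cx,cy)=(0.4049,0.9144)
member 1 (0-2): L=4.9700, (cx,cy)=(1.0000,0.0000)
member 2 (1-2): L=6.6147, (cx,cy)=(0.3340,-0.9426)
member 3 (1-3): L=5.0555, (cx,cy)=(0.9967,-0.0807)
member 4 (2-3): L=6.4779, (cx,cy)=(0.4369,0.8995)
solve A·x = −loads:
  F[0-1] = +3135.8706 N (tension)
  F[0-2] = +245.8963 N (tension)
  F[1-2] = -3244.0840 N (compression)
  F[1-3] = +2360.7784 N (tension)
  F[2-3] = -1916.9643 N (compression)
  Rx@0 = -1515.6100 N
  Ry@0 = -2867.3179 N
  Ry@2 = +4782.1979 N

2360.778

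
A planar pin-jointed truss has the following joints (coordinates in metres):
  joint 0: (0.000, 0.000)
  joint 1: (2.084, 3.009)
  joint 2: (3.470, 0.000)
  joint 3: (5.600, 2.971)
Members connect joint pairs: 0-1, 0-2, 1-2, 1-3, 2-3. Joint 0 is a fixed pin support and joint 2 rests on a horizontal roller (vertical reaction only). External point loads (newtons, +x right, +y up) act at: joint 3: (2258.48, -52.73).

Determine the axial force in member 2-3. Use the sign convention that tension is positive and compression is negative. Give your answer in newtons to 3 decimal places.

-34.579

N=4 nodes, M=5 members, R=3 reactions → 2N=8, M+R=8
member 0 (0-1): L=3.6602, (cx,cy)=(0.5694,0.8221)
member 1 (0-2): L=3.4700, (cx,cy)=(1.0000,0.0000)
member 2 (1-2): L=3.3129, (cx,cy)=(0.4184,-0.9083)
member 3 (1-3): L=3.5162, (cx,cy)=(0.9999,-0.0108)
member 4 (2-3): L=3.6556, (cx,cy)=(0.5827,0.8127)
solve A·x = −loads:
  F[0-1] = +2391.5669 N (tension)
  F[0-2] = +896.8025 N (tension)
  F[1-2] = -2191.7271 N (compression)
  F[1-3] = +2278.7611 N (tension)
  F[2-3] = -34.5794 N (compression)
  Rx@0 = -2258.4800 N
  Ry@0 = -1966.0689 N
  Ry@2 = +2018.7989 N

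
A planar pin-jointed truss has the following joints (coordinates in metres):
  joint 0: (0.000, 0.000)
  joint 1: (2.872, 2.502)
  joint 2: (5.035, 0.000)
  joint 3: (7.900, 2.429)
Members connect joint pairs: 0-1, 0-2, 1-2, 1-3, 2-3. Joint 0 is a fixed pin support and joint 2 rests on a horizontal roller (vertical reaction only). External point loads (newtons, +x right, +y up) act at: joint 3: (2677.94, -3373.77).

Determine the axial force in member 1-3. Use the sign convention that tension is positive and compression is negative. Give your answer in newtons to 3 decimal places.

N=4 nodes, M=5 members, R=3 reactions → 2N=8, M+R=8
member 0 (0-1): L=3.8090, (cx,cy)=(0.7540,0.6569)
member 1 (0-2): L=5.0350, (cx,cy)=(1.0000,0.0000)
member 2 (1-2): L=3.3074, (cx,cy)=(0.6540,-0.7565)
member 3 (1-3): L=5.0285, (cx,cy)=(0.9999,-0.0145)
member 4 (2-3): L=3.7561, (cx,cy)=(0.7628,0.6467)
solve A·x = −loads:
  F[0-1] = +4889.3154 N (tension)
  F[0-2] = -1008.6336 N (compression)
  F[1-2] = -4371.0177 N (compression)
  F[1-3] = +6545.8987 N (tension)
  F[2-3] = -5070.1004 N (compression)
  Rx@0 = -2677.9400 N
  Ry@0 = -3211.6320 N
  Ry@2 = +6585.4020 N

6545.899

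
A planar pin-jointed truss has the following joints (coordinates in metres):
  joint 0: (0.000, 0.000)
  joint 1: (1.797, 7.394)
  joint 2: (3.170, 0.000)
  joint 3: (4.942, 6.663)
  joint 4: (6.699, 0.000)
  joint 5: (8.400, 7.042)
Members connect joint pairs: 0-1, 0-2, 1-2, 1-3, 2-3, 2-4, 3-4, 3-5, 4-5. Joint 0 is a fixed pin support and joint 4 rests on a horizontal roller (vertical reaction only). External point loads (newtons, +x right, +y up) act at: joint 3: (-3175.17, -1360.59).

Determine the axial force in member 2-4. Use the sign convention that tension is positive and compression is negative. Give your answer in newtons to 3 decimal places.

N=6 nodes, M=9 members, R=3 reactions → 2N=12, M+R=12
member 0 (0-1): L=7.6092, (cx,cy)=(0.2362,0.9717)
member 1 (0-2): L=3.1700, (cx,cy)=(1.0000,0.0000)
member 2 (1-2): L=7.5204, (cx,cy)=(0.1826,-0.9832)
member 3 (1-3): L=3.2288, (cx,cy)=(0.9740,-0.2264)
member 4 (2-3): L=6.8946, (cx,cy)=(0.2570,0.9664)
member 5 (2-4): L=3.5290, (cx,cy)=(1.0000,0.0000)
member 6 (3-4): L=6.8908, (cx,cy)=(0.2550,-0.9669)
member 7 (3-5): L=3.4787, (cx,cy)=(0.9940,0.1089)
member 8 (4-5): L=7.2445, (cx,cy)=(0.2348,0.9720)
solve A·x = −loads:
  F[0-1] = -3617.2776 N (compression)
  F[0-2] = -2320.9122 N (compression)
  F[1-2] = +3947.3684 N (tension)
  F[1-3] = -1616.9126 N (compression)
  F[2-3] = -4015.9271 N (compression)
  F[2-4] = -568.0966 N (compression)
  F[3-4] = +2228.0130 N (tension)
  F[3-5] = -0.0000 N (tension)
  F[4-5] = -0.0000 N (tension)
  Rx@0 = +3175.1700 N
  Ry@0 = +3514.9596 N
  Ry@4 = -2154.3696 N

-568.097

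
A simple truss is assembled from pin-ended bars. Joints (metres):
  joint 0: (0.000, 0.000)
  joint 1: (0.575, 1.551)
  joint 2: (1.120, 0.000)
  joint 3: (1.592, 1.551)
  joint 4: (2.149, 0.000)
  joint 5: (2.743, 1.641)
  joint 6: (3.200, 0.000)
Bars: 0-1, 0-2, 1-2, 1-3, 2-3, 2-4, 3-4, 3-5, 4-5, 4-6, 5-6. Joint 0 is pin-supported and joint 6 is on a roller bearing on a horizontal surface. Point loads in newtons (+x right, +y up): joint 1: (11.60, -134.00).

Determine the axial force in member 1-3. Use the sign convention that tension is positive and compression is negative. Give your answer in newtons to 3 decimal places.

N=7 nodes, M=11 members, R=3 reactions → 2N=14, M+R=14
member 0 (0-1): L=1.6542, (cx,cy)=(0.3476,0.9376)
member 1 (0-2): L=1.1200, (cx,cy)=(1.0000,0.0000)
member 2 (1-2): L=1.6440, (cx,cy)=(0.3315,-0.9434)
member 3 (1-3): L=1.0170, (cx,cy)=(1.0000,0.0000)
member 4 (2-3): L=1.6212, (cx,cy)=(0.2911,0.9567)
member 5 (2-4): L=1.0290, (cx,cy)=(1.0000,0.0000)
member 6 (3-4): L=1.6480, (cx,cy)=(0.3380,-0.9412)
member 7 (3-5): L=1.1545, (cx,cy)=(0.9970,0.0780)
member 8 (4-5): L=1.7452, (cx,cy)=(0.3404,0.9403)
member 9 (4-6): L=1.0510, (cx,cy)=(1.0000,0.0000)
member 10 (5-6): L=1.7034, (cx,cy)=(0.2683,-0.9633)
solve A·x = −loads:
  F[0-1] = -111.2363 N (compression)
  F[0-2] = +50.2668 N (tension)
  F[1-2] = -31.4807 N (compression)
  F[1-3] = -39.8305 N (compression)
  F[2-3] = +31.0453 N (tension)
  F[2-4] = +30.7920 N (tension)
  F[3-4] = -33.1841 N (compression)
  F[3-5] = -19.6359 N (compression)
  F[4-5] = +33.2143 N (tension)
  F[4-6] = +8.2713 N (tension)
  F[5-6] = -30.8307 N (compression)
  Rx@0 = -11.6000 N
  Ry@0 = +104.2995 N
  Ry@6 = +29.7005 N

-39.830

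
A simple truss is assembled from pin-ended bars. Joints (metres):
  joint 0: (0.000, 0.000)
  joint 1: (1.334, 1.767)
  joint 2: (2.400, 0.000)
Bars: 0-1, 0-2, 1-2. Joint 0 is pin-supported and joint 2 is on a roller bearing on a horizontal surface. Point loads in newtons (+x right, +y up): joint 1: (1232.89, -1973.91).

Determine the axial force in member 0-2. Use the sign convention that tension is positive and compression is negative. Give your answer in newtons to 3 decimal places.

N=3 nodes, M=3 members, R=3 reactions → 2N=6, M+R=6
member 0 (0-1): L=2.2140, (cx,cy)=(0.6025,0.7981)
member 1 (0-2): L=2.4000, (cx,cy)=(1.0000,0.0000)
member 2 (1-2): L=2.0636, (cx,cy)=(0.5166,-0.8563)
solve A·x = −loads:
  F[0-1] = +38.8050 N (tension)
  F[0-2] = +1209.5090 N (tension)
  F[1-2] = -2341.4646 N (compression)
  Rx@0 = -1232.8900 N
  Ry@0 = -30.9702 N
  Ry@2 = +2004.8802 N

1209.509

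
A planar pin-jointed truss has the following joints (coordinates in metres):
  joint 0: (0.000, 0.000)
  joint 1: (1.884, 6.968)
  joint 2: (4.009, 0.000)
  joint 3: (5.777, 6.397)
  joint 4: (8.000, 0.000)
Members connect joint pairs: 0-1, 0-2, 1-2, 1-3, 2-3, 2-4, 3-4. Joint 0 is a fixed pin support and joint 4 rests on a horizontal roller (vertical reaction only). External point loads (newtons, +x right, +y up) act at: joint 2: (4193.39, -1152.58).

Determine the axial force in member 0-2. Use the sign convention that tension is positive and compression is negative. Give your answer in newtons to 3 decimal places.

4348.856

N=5 nodes, M=7 members, R=3 reactions → 2N=10, M+R=10
member 0 (0-1): L=7.2182, (cx,cy)=(0.2610,0.9653)
member 1 (0-2): L=4.0090, (cx,cy)=(1.0000,0.0000)
member 2 (1-2): L=7.2848, (cx,cy)=(0.2917,-0.9565)
member 3 (1-3): L=3.9347, (cx,cy)=(0.9894,-0.1451)
member 4 (2-3): L=6.6368, (cx,cy)=(0.2664,0.9639)
member 5 (2-4): L=3.9910, (cx,cy)=(1.0000,0.0000)
member 6 (3-4): L=6.7722, (cx,cy)=(0.3283,-0.9446)
solve A·x = −loads:
  F[0-1] = -595.6400 N (compression)
  F[0-2] = +4348.8561 N (tension)
  F[1-2] = +654.2413 N (tension)
  F[1-3] = -350.0151 N (compression)
  F[2-3] = +546.5417 N (tension)
  F[2-4] = +200.7152 N (tension)
  F[3-4] = -611.4679 N (compression)
  Rx@0 = -4193.3900 N
  Ry@0 = +574.9933 N
  Ry@4 = +577.5867 N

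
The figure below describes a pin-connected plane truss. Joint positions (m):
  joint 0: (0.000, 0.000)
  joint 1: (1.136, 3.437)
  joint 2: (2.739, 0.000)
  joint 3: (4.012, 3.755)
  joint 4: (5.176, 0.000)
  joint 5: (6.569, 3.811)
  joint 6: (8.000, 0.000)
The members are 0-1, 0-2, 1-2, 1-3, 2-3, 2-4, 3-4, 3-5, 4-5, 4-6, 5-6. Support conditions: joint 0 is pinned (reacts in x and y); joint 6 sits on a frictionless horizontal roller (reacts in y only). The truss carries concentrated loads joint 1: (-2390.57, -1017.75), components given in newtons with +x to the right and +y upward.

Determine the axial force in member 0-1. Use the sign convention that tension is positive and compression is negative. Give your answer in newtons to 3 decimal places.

N=7 nodes, M=11 members, R=3 reactions → 2N=14, M+R=14
member 0 (0-1): L=3.6199, (cx,cy)=(0.3138,0.9495)
member 1 (0-2): L=2.7390, (cx,cy)=(1.0000,0.0000)
member 2 (1-2): L=3.7924, (cx,cy)=(0.4227,-0.9063)
member 3 (1-3): L=2.8935, (cx,cy)=(0.9939,0.1099)
member 4 (2-3): L=3.9649, (cx,cy)=(0.3211,0.9471)
member 5 (2-4): L=2.4370, (cx,cy)=(1.0000,0.0000)
member 6 (3-4): L=3.9313, (cx,cy)=(0.2961,-0.9552)
member 7 (3-5): L=2.5576, (cx,cy)=(0.9998,0.0219)
member 8 (4-5): L=4.0576, (cx,cy)=(0.3433,0.9392)
member 9 (4-6): L=2.8240, (cx,cy)=(1.0000,0.0000)
member 10 (5-6): L=4.0708, (cx,cy)=(0.3515,-0.9362)
solve A·x = −loads:
  F[0-1] = -2001.3853 N (compression)
  F[0-2] = -1762.4885 N (compression)
  F[1-2] = +1130.5262 N (tension)
  F[1-3] = +1292.4629 N (tension)
  F[2-3] = -1081.8469 N (compression)
  F[2-4] = -937.2895 N (compression)
  F[3-4] = +939.0731 N (tension)
  F[3-5] = +659.4001 N (tension)
  F[4-5] = -955.0078 N (compression)
  F[4-6] = -331.3823 N (compression)
  F[5-6] = +942.6930 N (tension)
  Rx@0 = +2390.5700 N
  Ry@0 = +1900.2781 N
  Ry@6 = -882.5281 N

-2001.385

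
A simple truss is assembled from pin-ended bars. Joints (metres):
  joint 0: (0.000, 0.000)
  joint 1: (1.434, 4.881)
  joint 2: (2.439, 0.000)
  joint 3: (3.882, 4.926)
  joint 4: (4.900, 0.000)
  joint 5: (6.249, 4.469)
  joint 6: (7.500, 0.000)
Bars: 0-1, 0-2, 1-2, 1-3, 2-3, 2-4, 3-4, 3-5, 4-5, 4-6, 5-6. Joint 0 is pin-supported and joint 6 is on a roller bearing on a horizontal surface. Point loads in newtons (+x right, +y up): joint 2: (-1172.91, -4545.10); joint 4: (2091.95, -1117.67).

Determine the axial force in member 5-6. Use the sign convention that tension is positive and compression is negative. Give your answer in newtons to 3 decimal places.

N=7 nodes, M=11 members, R=3 reactions → 2N=14, M+R=14
member 0 (0-1): L=5.0873, (cx,cy)=(0.2819,0.9594)
member 1 (0-2): L=2.4390, (cx,cy)=(1.0000,0.0000)
member 2 (1-2): L=4.9834, (cx,cy)=(0.2017,-0.9795)
member 3 (1-3): L=2.4484, (cx,cy)=(0.9998,0.0184)
member 4 (2-3): L=5.1330, (cx,cy)=(0.2811,0.9597)
member 5 (2-4): L=2.4610, (cx,cy)=(1.0000,0.0000)
member 6 (3-4): L=5.0301, (cx,cy)=(0.2024,-0.9793)
member 7 (3-5): L=2.4107, (cx,cy)=(0.9819,-0.1896)
member 8 (4-5): L=4.6682, (cx,cy)=(0.2890,0.9573)
member 9 (4-6): L=2.6000, (cx,cy)=(1.0000,0.0000)
member 10 (5-6): L=4.6408, (cx,cy)=(0.2696,-0.9630)
solve A·x = −loads:
  F[0-1] = -3600.4925 N (compression)
  F[0-2] = +1933.9431 N (tension)
  F[1-2] = +3494.6841 N (tension)
  F[1-3] = -1719.9663 N (compression)
  F[2-3] = +1169.3779 N (tension)
  F[2-4] = +3482.8879 N (tension)
  F[3-4] = -874.3128 N (compression)
  F[3-5] = -1236.4124 N (compression)
  F[4-5] = +2061.8584 N (tension)
  F[4-6] = +618.1596 N (tension)
  F[5-6] = -2293.1662 N (compression)
  Rx@0 = -919.0400 N
  Ry@0 = +3454.4924 N
  Ry@6 = +2208.2776 N

-2293.166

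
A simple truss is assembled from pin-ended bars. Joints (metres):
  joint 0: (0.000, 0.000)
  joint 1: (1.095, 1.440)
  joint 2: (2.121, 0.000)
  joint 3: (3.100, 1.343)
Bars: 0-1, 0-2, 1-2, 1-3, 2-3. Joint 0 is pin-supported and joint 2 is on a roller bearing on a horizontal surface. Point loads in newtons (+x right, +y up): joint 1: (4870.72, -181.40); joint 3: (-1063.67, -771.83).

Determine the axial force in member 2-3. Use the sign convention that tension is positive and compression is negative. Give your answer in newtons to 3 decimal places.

N=4 nodes, M=5 members, R=3 reactions → 2N=8, M+R=8
member 0 (0-1): L=1.8090, (cx,cy)=(0.6053,0.7960)
member 1 (0-2): L=2.1210, (cx,cy)=(1.0000,0.0000)
member 2 (1-2): L=1.7681, (cx,cy)=(0.5803,-0.8144)
member 3 (1-3): L=2.0073, (cx,cy)=(0.9988,-0.0483)
member 4 (2-3): L=1.6620, (cx,cy)=(0.5891,0.8081)
solve A·x = −loads:
  F[0-1] = +3645.5348 N (tension)
  F[0-2] = +1600.4316 N (tension)
  F[1-2] = -3757.0759 N (compression)
  F[1-3] = -484.5312 N (compression)
  F[2-3] = -984.1089 N (compression)
  Rx@0 = -3807.0500 N
  Ry@0 = -2901.8544 N
  Ry@2 = +3855.0844 N

-984.109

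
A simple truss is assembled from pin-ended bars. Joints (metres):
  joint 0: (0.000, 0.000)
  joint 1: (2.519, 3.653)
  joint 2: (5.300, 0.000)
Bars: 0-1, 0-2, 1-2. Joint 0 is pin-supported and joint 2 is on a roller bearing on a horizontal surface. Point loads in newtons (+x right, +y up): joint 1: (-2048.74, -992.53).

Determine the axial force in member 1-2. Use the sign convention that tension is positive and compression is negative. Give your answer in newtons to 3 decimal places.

1181.841

N=3 nodes, M=3 members, R=3 reactions → 2N=6, M+R=6
member 0 (0-1): L=4.4373, (cx,cy)=(0.5677,0.8232)
member 1 (0-2): L=5.3000, (cx,cy)=(1.0000,0.0000)
member 2 (1-2): L=4.5911, (cx,cy)=(0.6057,-0.7957)
solve A·x = −loads:
  F[0-1] = -2347.8802 N (compression)
  F[0-2] = -715.8823 N (compression)
  F[1-2] = +1181.8413 N (tension)
  Rx@0 = +2048.7400 N
  Ry@0 = +1932.8817 N
  Ry@2 = -940.3517 N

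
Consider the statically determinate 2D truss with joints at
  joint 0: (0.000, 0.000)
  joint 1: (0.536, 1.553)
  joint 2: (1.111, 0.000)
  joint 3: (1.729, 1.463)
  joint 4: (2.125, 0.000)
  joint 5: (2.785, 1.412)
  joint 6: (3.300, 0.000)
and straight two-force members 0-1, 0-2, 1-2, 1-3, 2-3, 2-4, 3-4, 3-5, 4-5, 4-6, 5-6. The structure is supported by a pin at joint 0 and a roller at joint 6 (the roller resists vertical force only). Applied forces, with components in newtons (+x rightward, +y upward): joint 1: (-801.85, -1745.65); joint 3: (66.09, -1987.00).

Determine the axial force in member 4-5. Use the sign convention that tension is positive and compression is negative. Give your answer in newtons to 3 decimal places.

1035.596

N=7 nodes, M=11 members, R=3 reactions → 2N=14, M+R=14
member 0 (0-1): L=1.6429, (cx,cy)=(0.3263,0.9453)
member 1 (0-2): L=1.1110, (cx,cy)=(1.0000,0.0000)
member 2 (1-2): L=1.6560, (cx,cy)=(0.3472,-0.9378)
member 3 (1-3): L=1.1964, (cx,cy)=(0.9972,-0.0752)
member 4 (2-3): L=1.5882, (cx,cy)=(0.3891,0.9212)
member 5 (2-4): L=1.0140, (cx,cy)=(1.0000,0.0000)
member 6 (3-4): L=1.5156, (cx,cy)=(0.2613,-0.9653)
member 7 (3-5): L=1.0572, (cx,cy)=(0.9988,-0.0482)
member 8 (4-5): L=1.5586, (cx,cy)=(0.4234,0.9059)
member 9 (4-6): L=1.1750, (cx,cy)=(1.0000,0.0000)
member 10 (5-6): L=1.5030, (cx,cy)=(0.3427,-0.9395)
solve A·x = −loads:
  F[0-1] = -2915.6389 N (compression)
  F[0-2] = +215.4768 N (tension)
  F[1-2] = +1120.8115 N (tension)
  F[1-3] = -540.0808 N (compression)
  F[2-3] = -1141.0098 N (compression)
  F[2-4] = +1048.6375 N (tension)
  F[3-4] = -971.9280 N (compression)
  F[3-5] = -795.6237 N (compression)
  F[4-5] = +1035.5957 N (tension)
  F[4-6] = +356.1772 N (tension)
  F[5-6] = -1039.4748 N (compression)
  Rx@0 = +735.7600 N
  Ry@0 = +2756.1021 N
  Ry@6 = +976.5479 N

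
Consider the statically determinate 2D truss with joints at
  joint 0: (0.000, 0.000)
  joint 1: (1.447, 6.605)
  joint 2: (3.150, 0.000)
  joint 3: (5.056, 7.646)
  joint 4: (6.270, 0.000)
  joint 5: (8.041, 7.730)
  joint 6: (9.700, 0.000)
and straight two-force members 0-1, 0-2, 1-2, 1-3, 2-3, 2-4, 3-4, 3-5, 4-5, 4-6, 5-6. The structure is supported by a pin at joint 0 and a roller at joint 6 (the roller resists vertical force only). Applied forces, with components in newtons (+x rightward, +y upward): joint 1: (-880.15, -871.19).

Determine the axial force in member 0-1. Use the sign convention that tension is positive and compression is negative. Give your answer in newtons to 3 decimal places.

-1372.341

N=7 nodes, M=11 members, R=3 reactions → 2N=14, M+R=14
member 0 (0-1): L=6.7616, (cx,cy)=(0.2140,0.9768)
member 1 (0-2): L=3.1500, (cx,cy)=(1.0000,0.0000)
member 2 (1-2): L=6.8210, (cx,cy)=(0.2497,-0.9683)
member 3 (1-3): L=3.7561, (cx,cy)=(0.9608,0.2771)
member 4 (2-3): L=7.8800, (cx,cy)=(0.2419,0.9703)
member 5 (2-4): L=3.1200, (cx,cy)=(1.0000,0.0000)
member 6 (3-4): L=7.7418, (cx,cy)=(0.1568,-0.9876)
member 7 (3-5): L=2.9862, (cx,cy)=(0.9996,0.0281)
member 8 (4-5): L=7.9303, (cx,cy)=(0.2233,0.9747)
member 9 (4-6): L=3.4300, (cx,cy)=(1.0000,0.0000)
member 10 (5-6): L=7.9060, (cx,cy)=(0.2098,-0.9777)
solve A·x = −loads:
  F[0-1] = -1372.3411 N (compression)
  F[0-2] = -586.4674 N (compression)
  F[1-2] = +613.7591 N (tension)
  F[1-3] = +450.8929 N (tension)
  F[2-3] = -612.5096 N (compression)
  F[2-4] = -285.0774 N (compression)
  F[3-4] = +481.2107 N (tension)
  F[3-5] = +209.7010 N (tension)
  F[4-5] = -487.5711 N (compression)
  F[4-6] = -100.7330 N (compression)
  F[5-6] = +480.0465 N (tension)
  Rx@0 = +880.1500 N
  Ry@0 = +1340.5486 N
  Ry@6 = -469.3586 N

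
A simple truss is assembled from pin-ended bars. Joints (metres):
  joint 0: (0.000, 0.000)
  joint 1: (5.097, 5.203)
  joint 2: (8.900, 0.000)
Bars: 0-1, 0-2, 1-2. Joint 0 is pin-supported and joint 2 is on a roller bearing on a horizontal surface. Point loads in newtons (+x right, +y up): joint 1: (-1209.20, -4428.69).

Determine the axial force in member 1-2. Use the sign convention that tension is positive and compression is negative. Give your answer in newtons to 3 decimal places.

-2265.971

N=3 nodes, M=3 members, R=3 reactions → 2N=6, M+R=6
member 0 (0-1): L=7.2836, (cx,cy)=(0.6998,0.7143)
member 1 (0-2): L=8.9000, (cx,cy)=(1.0000,0.0000)
member 2 (1-2): L=6.4447, (cx,cy)=(0.5901,-0.8073)
solve A·x = −loads:
  F[0-1] = -3638.7139 N (compression)
  F[0-2] = +1337.1454 N (tension)
  F[1-2] = -2265.9707 N (compression)
  Rx@0 = +1209.2000 N
  Ry@0 = +2599.3006 N
  Ry@2 = +1829.3894 N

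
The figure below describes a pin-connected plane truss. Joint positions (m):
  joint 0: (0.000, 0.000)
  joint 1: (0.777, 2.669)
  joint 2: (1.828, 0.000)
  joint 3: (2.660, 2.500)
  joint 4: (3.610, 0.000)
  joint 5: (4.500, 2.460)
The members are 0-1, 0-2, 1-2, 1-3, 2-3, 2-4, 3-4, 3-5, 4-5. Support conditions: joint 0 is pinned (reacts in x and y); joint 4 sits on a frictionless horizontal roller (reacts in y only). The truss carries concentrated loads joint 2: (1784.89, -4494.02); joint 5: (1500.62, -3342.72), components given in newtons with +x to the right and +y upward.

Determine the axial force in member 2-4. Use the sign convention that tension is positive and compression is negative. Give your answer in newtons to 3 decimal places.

N=6 nodes, M=9 members, R=3 reactions → 2N=12, M+R=12
member 0 (0-1): L=2.7798, (cx,cy)=(0.2795,0.9601)
member 1 (0-2): L=1.8280, (cx,cy)=(1.0000,0.0000)
member 2 (1-2): L=2.8685, (cx,cy)=(0.3664,-0.9305)
member 3 (1-3): L=1.8906, (cx,cy)=(0.9960,-0.0894)
member 4 (2-3): L=2.6348, (cx,cy)=(0.3158,0.9488)
member 5 (2-4): L=1.7820, (cx,cy)=(1.0000,0.0000)
member 6 (3-4): L=2.6744, (cx,cy)=(0.3552,-0.9348)
member 7 (3-5): L=1.8404, (cx,cy)=(0.9998,-0.0217)
member 8 (4-5): L=2.6160, (cx,cy)=(0.3402,0.9404)
solve A·x = −loads:
  F[0-1] = -387.1193 N (compression)
  F[0-2] = +3393.7162 N (tension)
  F[1-2] = +424.9236 N (tension)
  F[1-3] = -264.9575 N (compression)
  F[2-3] = +4319.6615 N (tension)
  F[2-4] = +400.4873 N (tension)
  F[3-4] = -4472.4617 N (compression)
  F[3-5] = +2689.4658 N (tension)
  F[4-5] = -3492.6000 N (compression)
  Rx@0 = -3285.5100 N
  Ry@0 = +371.6891 N
  Ry@4 = +7465.0509 N

400.487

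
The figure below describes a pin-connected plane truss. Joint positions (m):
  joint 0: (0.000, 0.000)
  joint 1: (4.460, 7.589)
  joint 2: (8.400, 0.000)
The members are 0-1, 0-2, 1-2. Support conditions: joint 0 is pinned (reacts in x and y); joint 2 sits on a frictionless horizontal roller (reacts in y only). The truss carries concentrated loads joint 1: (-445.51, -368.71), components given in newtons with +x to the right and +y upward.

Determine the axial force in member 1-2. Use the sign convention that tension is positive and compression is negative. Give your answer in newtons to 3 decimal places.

N=3 nodes, M=3 members, R=3 reactions → 2N=6, M+R=6
member 0 (0-1): L=8.8025, (cx,cy)=(0.5067,0.8621)
member 1 (0-2): L=8.4000, (cx,cy)=(1.0000,0.0000)
member 2 (1-2): L=8.5508, (cx,cy)=(0.4608,-0.8875)
solve A·x = −loads:
  F[0-1] = -667.4561 N (compression)
  F[0-2] = -107.3283 N (compression)
  F[1-2] = +232.9303 N (tension)
  Rx@0 = +445.5100 N
  Ry@0 = +575.4396 N
  Ry@2 = -206.7296 N

232.930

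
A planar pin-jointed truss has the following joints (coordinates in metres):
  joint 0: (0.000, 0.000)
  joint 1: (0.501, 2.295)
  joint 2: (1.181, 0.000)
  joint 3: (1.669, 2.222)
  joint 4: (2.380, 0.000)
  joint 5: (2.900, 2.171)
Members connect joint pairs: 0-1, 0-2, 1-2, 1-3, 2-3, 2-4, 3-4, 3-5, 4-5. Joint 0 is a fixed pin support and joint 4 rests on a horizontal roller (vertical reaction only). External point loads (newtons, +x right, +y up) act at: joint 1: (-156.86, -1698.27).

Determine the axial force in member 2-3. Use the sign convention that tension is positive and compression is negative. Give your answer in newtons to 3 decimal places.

204.126

N=6 nodes, M=9 members, R=3 reactions → 2N=12, M+R=12
member 0 (0-1): L=2.3490, (cx,cy)=(0.2133,0.9770)
member 1 (0-2): L=1.1810, (cx,cy)=(1.0000,0.0000)
member 2 (1-2): L=2.3936, (cx,cy)=(0.2841,-0.9588)
member 3 (1-3): L=1.1703, (cx,cy)=(0.9981,-0.0624)
member 4 (2-3): L=2.2750, (cx,cy)=(0.2145,0.9767)
member 5 (2-4): L=1.1990, (cx,cy)=(1.0000,0.0000)
member 6 (3-4): L=2.3330, (cx,cy)=(0.3048,-0.9524)
member 7 (3-5): L=1.2321, (cx,cy)=(0.9991,-0.0414)
member 8 (4-5): L=2.2324, (cx,cy)=(0.2329,0.9725)
solve A·x = −loads:
  F[0-1] = -1527.1727 N (compression)
  F[0-2] = +168.8522 N (tension)
  F[1-2] = -207.9415 N (compression)
  F[1-3] = -109.9926 N (compression)
  F[2-3] = +204.1256 N (tension)
  F[2-4] = +65.9915 N (tension)
  F[3-4] = -216.5359 N (compression)
  F[3-5] = -0.0000 N (tension)
  F[4-5] = -0.0000 N (tension)
  Rx@0 = +156.8600 N
  Ry@0 = +1492.0349 N
  Ry@4 = +206.2351 N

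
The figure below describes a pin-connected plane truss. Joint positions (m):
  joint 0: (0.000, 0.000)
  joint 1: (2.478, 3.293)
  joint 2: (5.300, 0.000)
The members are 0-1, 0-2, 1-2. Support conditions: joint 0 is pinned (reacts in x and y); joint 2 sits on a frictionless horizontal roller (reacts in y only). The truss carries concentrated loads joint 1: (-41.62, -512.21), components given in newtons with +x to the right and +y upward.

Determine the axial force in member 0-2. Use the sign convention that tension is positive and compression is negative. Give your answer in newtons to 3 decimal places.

183.068

N=3 nodes, M=3 members, R=3 reactions → 2N=6, M+R=6
member 0 (0-1): L=4.1212, (cx,cy)=(0.6013,0.7990)
member 1 (0-2): L=5.3000, (cx,cy)=(1.0000,0.0000)
member 2 (1-2): L=4.3368, (cx,cy)=(0.6507,-0.7593)
solve A·x = −loads:
  F[0-1] = -373.6831 N (compression)
  F[0-2] = +183.0683 N (tension)
  F[1-2] = -281.3339 N (compression)
  Rx@0 = +41.6200 N
  Ry@0 = +298.5870 N
  Ry@2 = +213.6230 N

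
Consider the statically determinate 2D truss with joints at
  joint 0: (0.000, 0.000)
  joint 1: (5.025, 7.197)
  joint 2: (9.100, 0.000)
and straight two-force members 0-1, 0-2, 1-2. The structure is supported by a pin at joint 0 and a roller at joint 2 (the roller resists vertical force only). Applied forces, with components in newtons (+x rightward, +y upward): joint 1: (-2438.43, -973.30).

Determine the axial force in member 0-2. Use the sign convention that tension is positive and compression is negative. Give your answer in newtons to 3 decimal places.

-787.623

N=3 nodes, M=3 members, R=3 reactions → 2N=6, M+R=6
member 0 (0-1): L=8.7777, (cx,cy)=(0.5725,0.8199)
member 1 (0-2): L=9.1000, (cx,cy)=(1.0000,0.0000)
member 2 (1-2): L=8.2706, (cx,cy)=(0.4927,-0.8702)
solve A·x = −loads:
  F[0-1] = -2883.6279 N (compression)
  F[0-2] = -787.6234 N (compression)
  F[1-2] = +1598.5521 N (tension)
  Rx@0 = +2438.4300 N
  Ry@0 = +2364.3493 N
  Ry@2 = -1391.0493 N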